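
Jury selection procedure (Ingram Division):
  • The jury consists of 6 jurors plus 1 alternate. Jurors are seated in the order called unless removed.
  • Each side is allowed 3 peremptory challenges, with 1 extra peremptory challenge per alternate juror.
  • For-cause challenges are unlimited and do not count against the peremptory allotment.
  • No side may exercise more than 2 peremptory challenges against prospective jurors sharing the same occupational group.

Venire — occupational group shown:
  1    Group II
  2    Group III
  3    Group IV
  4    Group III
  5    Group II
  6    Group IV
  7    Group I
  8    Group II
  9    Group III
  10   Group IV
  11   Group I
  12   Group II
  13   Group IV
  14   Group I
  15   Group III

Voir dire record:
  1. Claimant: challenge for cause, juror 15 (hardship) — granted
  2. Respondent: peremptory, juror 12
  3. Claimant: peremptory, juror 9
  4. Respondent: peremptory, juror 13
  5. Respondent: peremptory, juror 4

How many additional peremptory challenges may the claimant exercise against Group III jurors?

Claimant peremptories so far: #9 — 1 of 4 used, 3 left overall.
Against Group III: #9 — 1 used; per-group cap 2 leaves 1.
Binding limit: min(3, 1) = 1.

1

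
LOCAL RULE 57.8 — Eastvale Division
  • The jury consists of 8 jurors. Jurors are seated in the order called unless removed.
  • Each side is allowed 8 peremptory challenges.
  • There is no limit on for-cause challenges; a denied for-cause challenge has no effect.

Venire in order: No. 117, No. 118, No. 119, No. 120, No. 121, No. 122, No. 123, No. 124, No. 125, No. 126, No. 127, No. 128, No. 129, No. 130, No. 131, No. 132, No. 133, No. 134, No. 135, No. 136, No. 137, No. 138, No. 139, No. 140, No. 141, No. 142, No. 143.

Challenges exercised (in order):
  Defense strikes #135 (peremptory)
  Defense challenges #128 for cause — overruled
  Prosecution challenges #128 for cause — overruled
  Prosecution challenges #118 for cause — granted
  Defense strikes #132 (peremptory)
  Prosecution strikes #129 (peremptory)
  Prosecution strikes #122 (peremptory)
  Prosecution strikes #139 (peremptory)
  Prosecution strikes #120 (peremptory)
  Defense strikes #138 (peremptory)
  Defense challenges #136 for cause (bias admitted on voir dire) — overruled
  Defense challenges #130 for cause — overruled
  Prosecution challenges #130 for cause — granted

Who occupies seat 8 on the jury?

Removed: #118, #120, #122, #129, #130, #132, #135, #138, #139. (#128, #136 stay — for-cause denied.)
Filling seats in venire order through position 8: #117, #119, #121, #123, #124, #125, #126, #127.
So seat 8 is #127.

127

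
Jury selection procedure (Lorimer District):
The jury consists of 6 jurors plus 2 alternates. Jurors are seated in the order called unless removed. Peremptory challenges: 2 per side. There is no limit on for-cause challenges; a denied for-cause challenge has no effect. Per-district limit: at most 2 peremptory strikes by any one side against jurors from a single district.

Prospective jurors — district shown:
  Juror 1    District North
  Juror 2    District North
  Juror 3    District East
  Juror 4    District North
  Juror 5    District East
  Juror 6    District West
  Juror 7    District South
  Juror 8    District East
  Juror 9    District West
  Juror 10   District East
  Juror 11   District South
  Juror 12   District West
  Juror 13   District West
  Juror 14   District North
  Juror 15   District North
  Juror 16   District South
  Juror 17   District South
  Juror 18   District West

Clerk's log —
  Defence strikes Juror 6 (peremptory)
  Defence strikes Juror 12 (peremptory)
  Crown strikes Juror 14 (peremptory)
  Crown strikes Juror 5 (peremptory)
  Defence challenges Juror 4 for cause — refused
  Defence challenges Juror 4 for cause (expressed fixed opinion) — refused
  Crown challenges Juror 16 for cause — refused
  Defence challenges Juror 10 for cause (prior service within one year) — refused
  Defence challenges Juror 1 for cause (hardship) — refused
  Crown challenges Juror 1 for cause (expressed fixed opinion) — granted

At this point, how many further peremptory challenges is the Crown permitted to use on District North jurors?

0

Crown peremptories so far: #14, #5 — 2 of 2 used, 0 left overall.
Against District North: #14 — 1 used; per-district cap 2 leaves 1.
Binding limit: min(0, 1) = 0.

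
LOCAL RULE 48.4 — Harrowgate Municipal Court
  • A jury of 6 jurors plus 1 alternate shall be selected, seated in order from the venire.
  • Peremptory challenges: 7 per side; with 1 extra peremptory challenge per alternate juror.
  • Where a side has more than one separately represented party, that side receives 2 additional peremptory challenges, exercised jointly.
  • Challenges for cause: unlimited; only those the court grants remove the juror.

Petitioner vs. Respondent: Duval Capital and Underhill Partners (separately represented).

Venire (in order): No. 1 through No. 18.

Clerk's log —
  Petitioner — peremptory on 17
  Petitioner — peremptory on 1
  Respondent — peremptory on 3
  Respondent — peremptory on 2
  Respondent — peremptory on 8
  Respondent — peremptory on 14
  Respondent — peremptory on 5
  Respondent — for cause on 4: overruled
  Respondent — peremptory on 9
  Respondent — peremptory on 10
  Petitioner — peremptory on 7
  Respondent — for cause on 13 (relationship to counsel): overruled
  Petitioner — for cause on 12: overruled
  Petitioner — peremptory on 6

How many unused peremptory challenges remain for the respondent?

Respondent allotment: 7 base + 1 × 1 alternate + 2 multi-party = 10.
Respondent peremptories used: #3, #2, #8, #14, #5, #9, #10 — 7 (for-cause on #4, #13 don't count).
Remaining: 10 − 7 = 3.

3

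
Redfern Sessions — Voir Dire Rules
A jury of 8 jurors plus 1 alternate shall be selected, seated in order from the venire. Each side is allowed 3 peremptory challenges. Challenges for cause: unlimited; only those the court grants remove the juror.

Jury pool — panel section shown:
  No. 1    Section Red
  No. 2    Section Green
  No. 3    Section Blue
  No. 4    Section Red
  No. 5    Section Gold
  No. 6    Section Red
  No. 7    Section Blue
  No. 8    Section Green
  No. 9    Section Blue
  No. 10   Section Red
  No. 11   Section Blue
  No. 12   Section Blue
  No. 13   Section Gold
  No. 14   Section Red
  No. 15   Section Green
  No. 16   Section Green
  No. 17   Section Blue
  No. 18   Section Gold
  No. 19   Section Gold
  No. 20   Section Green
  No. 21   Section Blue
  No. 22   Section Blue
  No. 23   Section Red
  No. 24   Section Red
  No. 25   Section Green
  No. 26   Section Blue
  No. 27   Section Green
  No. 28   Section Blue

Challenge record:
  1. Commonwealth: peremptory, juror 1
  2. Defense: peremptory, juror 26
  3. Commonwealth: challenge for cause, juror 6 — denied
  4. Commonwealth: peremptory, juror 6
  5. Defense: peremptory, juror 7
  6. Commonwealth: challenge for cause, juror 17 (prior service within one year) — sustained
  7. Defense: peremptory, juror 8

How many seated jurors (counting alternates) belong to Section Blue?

Removed: #1, #6, #7, #8, #17, #26.
Seated (9 incl. alternates): #2, #3, #4, #5, #9, #10, #11, #12, #13.
Of those, in Section Blue: #3, #9, #11, #12 → 4.

4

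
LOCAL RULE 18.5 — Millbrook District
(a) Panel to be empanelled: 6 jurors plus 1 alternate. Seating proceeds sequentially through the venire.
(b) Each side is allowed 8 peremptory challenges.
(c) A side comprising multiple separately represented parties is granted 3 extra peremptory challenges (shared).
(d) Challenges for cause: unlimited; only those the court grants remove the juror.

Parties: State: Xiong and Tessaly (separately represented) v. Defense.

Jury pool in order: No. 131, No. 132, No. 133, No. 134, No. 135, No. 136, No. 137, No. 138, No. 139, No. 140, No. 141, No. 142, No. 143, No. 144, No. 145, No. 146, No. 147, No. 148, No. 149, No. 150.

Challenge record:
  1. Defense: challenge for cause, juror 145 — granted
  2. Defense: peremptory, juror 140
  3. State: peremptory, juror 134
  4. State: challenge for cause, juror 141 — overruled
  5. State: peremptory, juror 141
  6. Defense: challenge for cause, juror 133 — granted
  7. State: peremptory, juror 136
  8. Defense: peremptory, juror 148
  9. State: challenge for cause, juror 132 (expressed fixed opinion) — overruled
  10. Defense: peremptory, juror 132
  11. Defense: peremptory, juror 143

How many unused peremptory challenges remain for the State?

State allotment: 8 base + 3 multi-party = 11.
State peremptories used: #134, #141, #136 — 3 (for-cause on #141, #132 don't count).
Remaining: 11 − 3 = 8.

8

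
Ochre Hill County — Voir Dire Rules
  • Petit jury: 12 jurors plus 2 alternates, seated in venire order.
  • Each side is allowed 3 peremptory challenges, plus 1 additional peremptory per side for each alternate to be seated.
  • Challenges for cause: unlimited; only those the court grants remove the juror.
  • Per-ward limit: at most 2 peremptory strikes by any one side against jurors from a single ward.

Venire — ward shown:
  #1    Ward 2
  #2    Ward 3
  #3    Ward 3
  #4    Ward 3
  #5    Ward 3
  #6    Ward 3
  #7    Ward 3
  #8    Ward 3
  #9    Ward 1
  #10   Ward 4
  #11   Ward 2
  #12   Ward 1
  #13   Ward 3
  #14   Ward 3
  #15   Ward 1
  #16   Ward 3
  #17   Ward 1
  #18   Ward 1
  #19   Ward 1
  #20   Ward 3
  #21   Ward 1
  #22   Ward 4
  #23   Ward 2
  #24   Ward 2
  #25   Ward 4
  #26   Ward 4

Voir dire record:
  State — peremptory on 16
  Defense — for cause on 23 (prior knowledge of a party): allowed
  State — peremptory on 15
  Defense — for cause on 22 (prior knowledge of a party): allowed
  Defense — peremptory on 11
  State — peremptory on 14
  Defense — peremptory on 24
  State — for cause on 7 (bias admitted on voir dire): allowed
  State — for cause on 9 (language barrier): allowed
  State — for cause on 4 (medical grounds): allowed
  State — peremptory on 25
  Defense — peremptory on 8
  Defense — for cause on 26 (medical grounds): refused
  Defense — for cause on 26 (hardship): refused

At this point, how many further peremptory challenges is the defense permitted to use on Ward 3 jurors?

Defense peremptories so far: #11, #24, #8 — 3 of 5 used, 2 left overall.
Against Ward 3: #8 — 1 used; per-ward cap 2 leaves 1.
Binding limit: min(2, 1) = 1.

1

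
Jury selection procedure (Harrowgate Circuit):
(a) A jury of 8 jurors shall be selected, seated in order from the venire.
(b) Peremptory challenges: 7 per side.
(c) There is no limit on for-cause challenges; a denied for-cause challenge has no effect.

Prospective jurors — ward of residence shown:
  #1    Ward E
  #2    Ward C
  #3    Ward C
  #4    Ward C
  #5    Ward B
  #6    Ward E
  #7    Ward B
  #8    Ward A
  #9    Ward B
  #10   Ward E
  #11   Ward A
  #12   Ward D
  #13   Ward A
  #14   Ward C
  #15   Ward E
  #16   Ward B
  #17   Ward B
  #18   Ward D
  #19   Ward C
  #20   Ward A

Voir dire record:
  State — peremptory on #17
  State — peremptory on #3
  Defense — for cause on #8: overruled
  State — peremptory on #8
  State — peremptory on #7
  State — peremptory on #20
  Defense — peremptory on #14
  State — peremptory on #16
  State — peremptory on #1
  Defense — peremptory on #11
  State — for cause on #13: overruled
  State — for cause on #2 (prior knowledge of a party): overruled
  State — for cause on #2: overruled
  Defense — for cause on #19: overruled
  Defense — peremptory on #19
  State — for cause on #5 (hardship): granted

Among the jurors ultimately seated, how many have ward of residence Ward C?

2

Removed: #1, #3, #5, #7, #8, #11, #14, #16, #17, #19, #20.
Seated jurors 1–8: #2, #4, #6, #9, #10, #12, #13, #15.
Of those, in Ward C: #2, #4 → 2.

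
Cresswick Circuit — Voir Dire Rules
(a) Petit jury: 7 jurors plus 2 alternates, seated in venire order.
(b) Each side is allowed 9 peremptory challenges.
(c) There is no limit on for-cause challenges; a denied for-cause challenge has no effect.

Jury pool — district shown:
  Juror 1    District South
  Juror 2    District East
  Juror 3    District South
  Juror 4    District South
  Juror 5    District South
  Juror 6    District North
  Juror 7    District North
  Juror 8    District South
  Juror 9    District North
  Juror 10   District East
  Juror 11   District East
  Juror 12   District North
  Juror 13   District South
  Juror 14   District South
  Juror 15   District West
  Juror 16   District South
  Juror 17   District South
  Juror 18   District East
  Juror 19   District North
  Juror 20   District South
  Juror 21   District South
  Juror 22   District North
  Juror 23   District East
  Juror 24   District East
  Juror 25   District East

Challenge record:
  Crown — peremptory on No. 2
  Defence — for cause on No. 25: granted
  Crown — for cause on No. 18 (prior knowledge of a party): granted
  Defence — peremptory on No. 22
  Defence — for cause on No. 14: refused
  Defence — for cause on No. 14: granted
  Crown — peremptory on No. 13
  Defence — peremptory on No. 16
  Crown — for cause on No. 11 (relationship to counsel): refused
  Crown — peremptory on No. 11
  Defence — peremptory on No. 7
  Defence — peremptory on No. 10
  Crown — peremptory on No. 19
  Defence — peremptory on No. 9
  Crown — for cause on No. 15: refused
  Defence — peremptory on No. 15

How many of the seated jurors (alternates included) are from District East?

Removed: #2, #7, #9, #10, #11, #13, #14, #15, #16, #18, #19, #22, #25.
Seated (9 incl. alternates): #1, #3, #4, #5, #6, #8, #12, #17, #20.
None of those are in District East → 0.

0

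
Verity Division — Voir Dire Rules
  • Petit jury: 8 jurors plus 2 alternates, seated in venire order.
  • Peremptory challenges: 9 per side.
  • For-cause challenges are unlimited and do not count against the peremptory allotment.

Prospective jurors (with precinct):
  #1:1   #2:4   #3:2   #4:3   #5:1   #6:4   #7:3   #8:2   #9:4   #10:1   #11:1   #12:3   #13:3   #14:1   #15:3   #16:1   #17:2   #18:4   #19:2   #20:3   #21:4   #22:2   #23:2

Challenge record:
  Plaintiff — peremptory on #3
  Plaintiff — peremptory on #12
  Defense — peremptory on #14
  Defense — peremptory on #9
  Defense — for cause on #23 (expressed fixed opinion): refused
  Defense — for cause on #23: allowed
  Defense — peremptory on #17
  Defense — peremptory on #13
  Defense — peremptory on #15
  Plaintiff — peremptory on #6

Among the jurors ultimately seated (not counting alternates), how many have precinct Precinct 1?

Removed: #3, #6, #9, #12, #13, #14, #15, #17, #23.
Seated jurors 1–8: #1, #2, #4, #5, #7, #8, #10, #11 (alternates #16, #18 not counted).
Of those, in Precinct 1: #1, #5, #10, #11 → 4.

4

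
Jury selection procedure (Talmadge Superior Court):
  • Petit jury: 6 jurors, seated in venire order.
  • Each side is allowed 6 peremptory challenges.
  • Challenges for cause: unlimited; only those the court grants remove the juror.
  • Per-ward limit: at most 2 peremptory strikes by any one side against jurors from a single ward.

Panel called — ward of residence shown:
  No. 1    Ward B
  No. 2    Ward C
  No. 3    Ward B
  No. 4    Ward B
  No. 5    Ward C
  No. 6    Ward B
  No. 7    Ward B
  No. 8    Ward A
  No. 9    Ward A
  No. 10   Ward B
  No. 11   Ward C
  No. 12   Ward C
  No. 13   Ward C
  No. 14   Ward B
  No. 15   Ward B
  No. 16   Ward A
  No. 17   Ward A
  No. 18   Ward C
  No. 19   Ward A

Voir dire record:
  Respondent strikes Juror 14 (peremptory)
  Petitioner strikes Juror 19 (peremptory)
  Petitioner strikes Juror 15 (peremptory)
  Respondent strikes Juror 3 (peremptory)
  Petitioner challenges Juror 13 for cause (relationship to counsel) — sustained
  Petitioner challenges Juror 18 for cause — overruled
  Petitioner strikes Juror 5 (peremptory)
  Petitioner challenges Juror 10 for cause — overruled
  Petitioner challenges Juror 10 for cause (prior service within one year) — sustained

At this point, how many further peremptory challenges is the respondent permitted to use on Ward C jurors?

Respondent peremptories so far: #14, #3 — 2 of 6 used, 4 left overall.
Against Ward C: none yet — per-ward cap 2 leaves 2.
Binding limit: min(4, 2) = 2.

2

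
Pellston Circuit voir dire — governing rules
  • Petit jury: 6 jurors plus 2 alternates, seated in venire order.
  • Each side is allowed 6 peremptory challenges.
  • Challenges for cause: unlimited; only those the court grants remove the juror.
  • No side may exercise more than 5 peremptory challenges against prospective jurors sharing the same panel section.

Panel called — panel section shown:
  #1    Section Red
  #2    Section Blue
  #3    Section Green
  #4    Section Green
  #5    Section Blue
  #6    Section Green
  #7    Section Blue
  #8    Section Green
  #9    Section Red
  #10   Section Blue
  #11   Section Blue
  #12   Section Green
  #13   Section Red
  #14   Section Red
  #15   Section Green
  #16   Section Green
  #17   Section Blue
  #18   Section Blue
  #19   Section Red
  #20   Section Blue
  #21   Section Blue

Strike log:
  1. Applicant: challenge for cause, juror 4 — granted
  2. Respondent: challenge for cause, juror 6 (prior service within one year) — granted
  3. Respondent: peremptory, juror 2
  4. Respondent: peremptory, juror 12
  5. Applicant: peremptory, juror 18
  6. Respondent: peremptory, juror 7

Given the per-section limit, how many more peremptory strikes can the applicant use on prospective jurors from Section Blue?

Applicant peremptories so far: #18 — 1 of 6 used, 5 left overall.
Against Section Blue: #18 — 1 used; per-section cap 5 leaves 4.
Binding limit: min(5, 4) = 4.

4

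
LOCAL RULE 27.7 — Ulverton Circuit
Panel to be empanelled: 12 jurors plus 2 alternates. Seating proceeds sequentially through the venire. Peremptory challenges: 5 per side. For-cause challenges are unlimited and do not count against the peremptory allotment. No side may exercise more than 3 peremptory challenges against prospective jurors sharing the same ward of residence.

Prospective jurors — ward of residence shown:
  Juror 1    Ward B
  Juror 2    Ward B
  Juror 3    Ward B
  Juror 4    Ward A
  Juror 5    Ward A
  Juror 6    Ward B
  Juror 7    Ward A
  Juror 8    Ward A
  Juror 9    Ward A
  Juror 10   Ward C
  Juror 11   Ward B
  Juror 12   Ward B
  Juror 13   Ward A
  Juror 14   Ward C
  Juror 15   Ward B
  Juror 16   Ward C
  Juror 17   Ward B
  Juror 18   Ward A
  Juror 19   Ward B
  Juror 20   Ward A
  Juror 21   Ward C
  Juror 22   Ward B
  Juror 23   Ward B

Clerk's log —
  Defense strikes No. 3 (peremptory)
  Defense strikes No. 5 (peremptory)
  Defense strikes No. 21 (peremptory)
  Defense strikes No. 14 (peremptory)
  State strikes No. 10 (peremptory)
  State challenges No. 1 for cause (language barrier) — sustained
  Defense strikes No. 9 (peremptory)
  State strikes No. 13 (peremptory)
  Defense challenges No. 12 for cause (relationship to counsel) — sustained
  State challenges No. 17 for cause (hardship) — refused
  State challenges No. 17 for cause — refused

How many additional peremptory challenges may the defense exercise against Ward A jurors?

Defense peremptories so far: #3, #5, #21, #14, #9 — 5 of 5 used, 0 left overall.
Against Ward A: #5, #9 — 2 used; per-ward cap 3 leaves 1.
Binding limit: min(0, 1) = 0.

0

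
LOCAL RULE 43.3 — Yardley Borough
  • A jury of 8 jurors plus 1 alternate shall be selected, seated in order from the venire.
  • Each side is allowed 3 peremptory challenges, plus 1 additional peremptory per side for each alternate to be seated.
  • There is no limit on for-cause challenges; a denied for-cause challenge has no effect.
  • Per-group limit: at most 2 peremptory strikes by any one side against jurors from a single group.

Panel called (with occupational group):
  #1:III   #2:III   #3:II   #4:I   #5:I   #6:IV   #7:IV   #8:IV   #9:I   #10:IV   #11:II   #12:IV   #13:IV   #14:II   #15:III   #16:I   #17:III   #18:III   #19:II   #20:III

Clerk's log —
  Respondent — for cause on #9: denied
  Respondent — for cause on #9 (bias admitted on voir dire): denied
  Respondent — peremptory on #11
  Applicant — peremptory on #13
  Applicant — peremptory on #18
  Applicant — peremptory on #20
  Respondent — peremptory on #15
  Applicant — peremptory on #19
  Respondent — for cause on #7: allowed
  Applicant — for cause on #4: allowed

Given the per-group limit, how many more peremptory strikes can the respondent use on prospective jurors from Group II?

Respondent peremptories so far: #11, #15 — 2 of 4 used, 2 left overall.
Against Group II: #11 — 1 used; per-group cap 2 leaves 1.
Binding limit: min(2, 1) = 1.

1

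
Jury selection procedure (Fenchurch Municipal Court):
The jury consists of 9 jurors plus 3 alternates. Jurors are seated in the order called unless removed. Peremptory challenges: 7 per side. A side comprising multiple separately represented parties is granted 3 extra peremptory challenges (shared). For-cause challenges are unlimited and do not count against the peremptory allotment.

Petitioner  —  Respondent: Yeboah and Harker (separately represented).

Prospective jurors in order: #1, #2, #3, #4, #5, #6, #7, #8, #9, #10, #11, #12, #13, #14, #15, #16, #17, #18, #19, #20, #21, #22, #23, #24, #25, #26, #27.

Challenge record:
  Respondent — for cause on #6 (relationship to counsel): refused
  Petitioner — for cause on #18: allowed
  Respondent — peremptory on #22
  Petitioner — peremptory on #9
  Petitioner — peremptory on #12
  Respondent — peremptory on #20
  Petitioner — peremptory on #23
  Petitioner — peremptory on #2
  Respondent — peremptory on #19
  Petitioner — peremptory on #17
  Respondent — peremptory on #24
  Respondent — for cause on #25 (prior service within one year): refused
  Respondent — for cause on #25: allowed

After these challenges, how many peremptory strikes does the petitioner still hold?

Petitioner allotment: 7.
Petitioner peremptories used: #9, #12, #23, #2, #17 — 5 (the for-cause on #18 doesn't count).
Remaining: 7 − 5 = 2.

2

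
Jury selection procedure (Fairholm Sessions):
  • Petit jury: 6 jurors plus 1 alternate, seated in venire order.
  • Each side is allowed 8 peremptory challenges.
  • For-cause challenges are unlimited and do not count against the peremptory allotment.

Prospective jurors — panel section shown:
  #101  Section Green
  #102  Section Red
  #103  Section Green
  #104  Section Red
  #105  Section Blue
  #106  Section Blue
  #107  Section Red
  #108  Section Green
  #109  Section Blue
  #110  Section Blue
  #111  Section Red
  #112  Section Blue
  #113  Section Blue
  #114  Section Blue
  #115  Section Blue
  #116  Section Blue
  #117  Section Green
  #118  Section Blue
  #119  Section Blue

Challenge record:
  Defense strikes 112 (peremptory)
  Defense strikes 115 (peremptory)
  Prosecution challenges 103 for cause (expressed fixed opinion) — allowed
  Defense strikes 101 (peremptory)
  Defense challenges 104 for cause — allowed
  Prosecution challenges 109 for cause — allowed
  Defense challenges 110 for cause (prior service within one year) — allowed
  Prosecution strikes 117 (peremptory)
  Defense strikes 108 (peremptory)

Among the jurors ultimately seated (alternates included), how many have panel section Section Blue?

Removed: #101, #103, #104, #108, #109, #110, #112, #115, #117.
Seated (7 incl. alternates): #102, #105, #106, #107, #111, #113, #114.
Of those, in Section Blue: #105, #106, #113, #114 → 4.

4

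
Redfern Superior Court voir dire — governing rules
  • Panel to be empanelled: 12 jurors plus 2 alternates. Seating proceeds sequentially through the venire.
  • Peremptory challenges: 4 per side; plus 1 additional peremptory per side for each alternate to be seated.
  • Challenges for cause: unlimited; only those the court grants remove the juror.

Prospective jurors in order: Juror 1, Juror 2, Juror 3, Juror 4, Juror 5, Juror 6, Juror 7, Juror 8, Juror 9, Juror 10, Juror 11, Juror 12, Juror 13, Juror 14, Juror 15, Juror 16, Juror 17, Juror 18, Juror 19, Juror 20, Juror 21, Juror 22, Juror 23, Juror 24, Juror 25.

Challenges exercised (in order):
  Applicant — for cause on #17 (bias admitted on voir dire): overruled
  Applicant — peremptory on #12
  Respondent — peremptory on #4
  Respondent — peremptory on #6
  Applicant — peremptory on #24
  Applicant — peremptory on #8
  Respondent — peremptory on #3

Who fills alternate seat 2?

Removed: #3, #4, #6, #8, #12, #24. (#17 stays — for-cause denied.)
Seating in order: seats 1–12 → #1, #2, #5, #7, #9, #10, #11, #13, #14, #15, #16, #17; alternates → #18, #19.
So alternate 2 is #19.

19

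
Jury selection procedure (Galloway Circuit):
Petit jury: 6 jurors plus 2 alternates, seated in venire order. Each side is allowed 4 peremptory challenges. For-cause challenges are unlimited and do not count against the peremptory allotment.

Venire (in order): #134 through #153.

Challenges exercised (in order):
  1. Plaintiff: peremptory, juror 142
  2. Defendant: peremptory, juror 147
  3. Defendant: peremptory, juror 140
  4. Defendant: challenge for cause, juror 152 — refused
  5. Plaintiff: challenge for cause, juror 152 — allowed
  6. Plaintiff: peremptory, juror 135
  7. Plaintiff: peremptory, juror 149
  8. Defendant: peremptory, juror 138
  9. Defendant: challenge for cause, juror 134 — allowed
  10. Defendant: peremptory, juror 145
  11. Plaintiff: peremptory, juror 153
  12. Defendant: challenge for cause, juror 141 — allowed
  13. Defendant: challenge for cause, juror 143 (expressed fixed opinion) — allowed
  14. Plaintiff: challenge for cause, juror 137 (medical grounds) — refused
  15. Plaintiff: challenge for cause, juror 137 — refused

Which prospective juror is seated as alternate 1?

Removed: #134, #135, #138, #140, #141, #142, #143, #145, #147, #149, #152, #153. (#137 stays — for-cause denied.)
Seating in order: seats 1–6 → #136, #137, #139, #144, #146, #148; alternates → #150, #151.
So alternate 1 is #150.

150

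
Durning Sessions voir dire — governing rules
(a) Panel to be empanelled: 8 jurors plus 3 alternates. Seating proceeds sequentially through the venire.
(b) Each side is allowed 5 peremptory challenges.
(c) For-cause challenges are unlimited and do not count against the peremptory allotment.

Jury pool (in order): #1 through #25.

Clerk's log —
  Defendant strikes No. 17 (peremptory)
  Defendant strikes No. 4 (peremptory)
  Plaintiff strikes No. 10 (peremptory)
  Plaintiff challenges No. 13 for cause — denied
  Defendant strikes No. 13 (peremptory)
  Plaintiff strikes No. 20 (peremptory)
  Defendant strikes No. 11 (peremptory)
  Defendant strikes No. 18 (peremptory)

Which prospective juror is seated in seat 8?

Removed: #4, #10, #11, #13, #17, #18, #20.
Seating in order: seats 1–8 → #1, #2, #3, #5, #6, #7, #8, #9; alternates → #12, #14, #15.
So seat 8 is #9.

9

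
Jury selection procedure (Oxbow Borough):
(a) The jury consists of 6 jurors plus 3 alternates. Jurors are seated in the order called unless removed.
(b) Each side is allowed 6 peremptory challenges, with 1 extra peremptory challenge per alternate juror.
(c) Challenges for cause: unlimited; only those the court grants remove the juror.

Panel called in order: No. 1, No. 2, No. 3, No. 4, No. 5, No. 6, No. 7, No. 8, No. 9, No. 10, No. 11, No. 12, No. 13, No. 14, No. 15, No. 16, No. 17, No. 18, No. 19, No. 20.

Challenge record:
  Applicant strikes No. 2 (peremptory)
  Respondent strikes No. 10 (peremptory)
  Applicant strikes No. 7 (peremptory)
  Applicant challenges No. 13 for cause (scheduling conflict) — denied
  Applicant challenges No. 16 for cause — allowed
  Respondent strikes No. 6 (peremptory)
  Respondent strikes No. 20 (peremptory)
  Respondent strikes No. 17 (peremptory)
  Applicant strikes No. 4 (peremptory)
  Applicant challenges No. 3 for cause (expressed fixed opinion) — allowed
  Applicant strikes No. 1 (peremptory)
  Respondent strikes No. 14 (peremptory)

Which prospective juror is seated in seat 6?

Removed: #1, #2, #3, #4, #6, #7, #10, #14, #16, #17, #20. (#13 stays — for-cause denied.)
Seating in order: seats 1–6 → #5, #8, #9, #11, #12, #13; alternates → #15, #18, #19.
So seat 6 is #13.

13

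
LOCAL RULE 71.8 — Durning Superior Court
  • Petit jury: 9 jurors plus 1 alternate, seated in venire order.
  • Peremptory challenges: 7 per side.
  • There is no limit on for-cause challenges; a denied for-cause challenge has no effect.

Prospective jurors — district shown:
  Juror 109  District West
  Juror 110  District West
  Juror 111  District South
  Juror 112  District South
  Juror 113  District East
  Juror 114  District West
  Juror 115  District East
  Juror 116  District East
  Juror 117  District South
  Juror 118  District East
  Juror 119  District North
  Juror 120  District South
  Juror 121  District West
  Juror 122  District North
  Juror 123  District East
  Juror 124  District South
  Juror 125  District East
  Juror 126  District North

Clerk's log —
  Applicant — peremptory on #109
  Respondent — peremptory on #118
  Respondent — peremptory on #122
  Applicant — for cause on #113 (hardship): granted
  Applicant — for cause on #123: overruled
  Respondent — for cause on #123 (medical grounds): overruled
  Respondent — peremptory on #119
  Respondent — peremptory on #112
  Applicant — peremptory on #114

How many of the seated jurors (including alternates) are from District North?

Removed: #109, #112, #113, #114, #118, #119, #122.
Seated (10 incl. alternates): #110, #111, #115, #116, #117, #120, #121, #123, #124, #125.
None of those are in District North → 0.

0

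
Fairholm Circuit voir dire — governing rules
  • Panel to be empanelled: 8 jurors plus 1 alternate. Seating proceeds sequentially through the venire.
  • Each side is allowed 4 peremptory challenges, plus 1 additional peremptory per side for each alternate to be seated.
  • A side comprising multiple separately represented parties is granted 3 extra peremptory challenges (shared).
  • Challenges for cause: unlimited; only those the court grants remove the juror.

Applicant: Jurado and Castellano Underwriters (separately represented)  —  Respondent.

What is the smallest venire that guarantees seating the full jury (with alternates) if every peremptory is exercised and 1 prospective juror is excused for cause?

Seats to fill: 8 + 1 alternates = 9.
Peremptories — Applicant: 4 + 1×1 + 3 = 8; Respondent: 4 + 1×1 = 5; total 13.
For-cause removals: 1.
Minimum venire: 9 + 13 + 1 = 23.

23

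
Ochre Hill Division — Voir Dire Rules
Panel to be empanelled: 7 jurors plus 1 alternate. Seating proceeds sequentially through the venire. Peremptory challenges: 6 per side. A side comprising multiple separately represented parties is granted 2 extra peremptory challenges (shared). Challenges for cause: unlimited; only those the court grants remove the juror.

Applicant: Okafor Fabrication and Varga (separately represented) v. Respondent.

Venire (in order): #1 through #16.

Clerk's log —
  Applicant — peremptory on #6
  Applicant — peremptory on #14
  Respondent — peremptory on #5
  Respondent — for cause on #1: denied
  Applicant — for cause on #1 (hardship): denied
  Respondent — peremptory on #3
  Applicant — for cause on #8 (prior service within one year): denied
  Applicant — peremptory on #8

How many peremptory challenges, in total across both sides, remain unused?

Applicant allotment: 6 base + 2 multi-party = 8. Respondent allotment: 6.
Applicant peremptories used: #6, #14, #8 — 3 (for-cause on #1, #8 don't count).
Respondent peremptories used: #5, #3 — 2 (the for-cause on #1 doesn't count).
Remaining: (8 − 3) + (6 − 2) = 9.

9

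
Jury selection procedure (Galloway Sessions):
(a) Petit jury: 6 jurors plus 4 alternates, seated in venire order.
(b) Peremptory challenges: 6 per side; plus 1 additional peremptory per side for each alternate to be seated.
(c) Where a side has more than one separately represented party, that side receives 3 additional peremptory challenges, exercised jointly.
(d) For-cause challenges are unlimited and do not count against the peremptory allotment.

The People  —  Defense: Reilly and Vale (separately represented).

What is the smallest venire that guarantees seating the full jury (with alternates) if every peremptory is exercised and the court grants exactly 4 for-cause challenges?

37

Seats to fill: 6 + 4 alternates = 10.
Peremptories — The People: 6 + 1×4 = 10; Defense: 6 + 1×4 + 3 = 13; total 23.
For-cause removals: 4.
Minimum venire: 10 + 23 + 4 = 37.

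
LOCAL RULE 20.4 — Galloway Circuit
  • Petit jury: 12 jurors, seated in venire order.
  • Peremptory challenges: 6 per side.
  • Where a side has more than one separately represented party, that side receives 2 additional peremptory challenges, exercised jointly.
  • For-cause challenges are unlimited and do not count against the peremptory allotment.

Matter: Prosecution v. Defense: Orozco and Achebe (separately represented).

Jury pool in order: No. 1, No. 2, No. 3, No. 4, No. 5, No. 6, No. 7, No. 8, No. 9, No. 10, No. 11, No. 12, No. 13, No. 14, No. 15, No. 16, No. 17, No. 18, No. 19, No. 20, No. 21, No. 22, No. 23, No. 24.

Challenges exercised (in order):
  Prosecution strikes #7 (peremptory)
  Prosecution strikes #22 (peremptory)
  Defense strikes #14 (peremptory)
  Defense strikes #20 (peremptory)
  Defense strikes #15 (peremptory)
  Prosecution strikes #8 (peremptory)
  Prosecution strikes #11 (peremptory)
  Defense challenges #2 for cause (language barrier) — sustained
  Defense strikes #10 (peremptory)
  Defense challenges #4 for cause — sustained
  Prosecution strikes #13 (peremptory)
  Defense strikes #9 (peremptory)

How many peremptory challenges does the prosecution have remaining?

Prosecution allotment: 6.
Prosecution peremptories used: #7, #22, #8, #11, #13 — 5.
Remaining: 6 − 5 = 1.

1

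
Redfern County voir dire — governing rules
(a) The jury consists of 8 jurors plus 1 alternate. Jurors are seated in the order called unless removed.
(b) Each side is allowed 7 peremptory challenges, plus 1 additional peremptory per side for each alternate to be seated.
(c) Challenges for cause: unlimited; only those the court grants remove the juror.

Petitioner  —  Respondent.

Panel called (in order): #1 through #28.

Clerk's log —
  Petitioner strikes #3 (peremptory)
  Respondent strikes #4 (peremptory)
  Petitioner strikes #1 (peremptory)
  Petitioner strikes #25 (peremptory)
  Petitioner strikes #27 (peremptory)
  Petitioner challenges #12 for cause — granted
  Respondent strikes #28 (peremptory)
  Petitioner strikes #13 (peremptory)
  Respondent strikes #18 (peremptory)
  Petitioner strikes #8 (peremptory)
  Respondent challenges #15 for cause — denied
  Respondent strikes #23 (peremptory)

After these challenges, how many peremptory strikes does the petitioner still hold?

Petitioner allotment: 7 base + 1 × 1 alternate = 8.
Petitioner peremptories used: #3, #1, #25, #27, #13, #8 — 6 (the for-cause on #12 doesn't count).
Remaining: 8 − 6 = 2.

2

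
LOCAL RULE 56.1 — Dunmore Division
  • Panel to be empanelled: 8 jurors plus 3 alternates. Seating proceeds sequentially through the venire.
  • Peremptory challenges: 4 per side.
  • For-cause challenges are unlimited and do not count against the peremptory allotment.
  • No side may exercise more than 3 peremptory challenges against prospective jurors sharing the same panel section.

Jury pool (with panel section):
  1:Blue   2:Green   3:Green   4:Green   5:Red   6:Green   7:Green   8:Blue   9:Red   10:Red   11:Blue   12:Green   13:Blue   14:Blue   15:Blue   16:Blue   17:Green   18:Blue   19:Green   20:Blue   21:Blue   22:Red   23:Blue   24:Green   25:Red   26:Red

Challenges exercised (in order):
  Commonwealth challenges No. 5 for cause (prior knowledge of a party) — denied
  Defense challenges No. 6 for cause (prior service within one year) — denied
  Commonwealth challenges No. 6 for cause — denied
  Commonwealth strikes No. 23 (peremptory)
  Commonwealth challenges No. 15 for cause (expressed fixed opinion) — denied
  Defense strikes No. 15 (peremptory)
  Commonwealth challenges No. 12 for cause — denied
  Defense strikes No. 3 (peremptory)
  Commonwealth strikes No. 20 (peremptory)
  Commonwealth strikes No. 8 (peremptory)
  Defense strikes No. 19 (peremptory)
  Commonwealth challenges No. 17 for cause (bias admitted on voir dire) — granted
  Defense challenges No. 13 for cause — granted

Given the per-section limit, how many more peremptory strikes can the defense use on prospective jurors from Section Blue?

Defense peremptories so far: #15, #3, #19 — 3 of 4 used, 1 left overall.
Against Section Blue: #15 — 1 used; per-section cap 3 leaves 2.
Binding limit: min(1, 2) = 1.

1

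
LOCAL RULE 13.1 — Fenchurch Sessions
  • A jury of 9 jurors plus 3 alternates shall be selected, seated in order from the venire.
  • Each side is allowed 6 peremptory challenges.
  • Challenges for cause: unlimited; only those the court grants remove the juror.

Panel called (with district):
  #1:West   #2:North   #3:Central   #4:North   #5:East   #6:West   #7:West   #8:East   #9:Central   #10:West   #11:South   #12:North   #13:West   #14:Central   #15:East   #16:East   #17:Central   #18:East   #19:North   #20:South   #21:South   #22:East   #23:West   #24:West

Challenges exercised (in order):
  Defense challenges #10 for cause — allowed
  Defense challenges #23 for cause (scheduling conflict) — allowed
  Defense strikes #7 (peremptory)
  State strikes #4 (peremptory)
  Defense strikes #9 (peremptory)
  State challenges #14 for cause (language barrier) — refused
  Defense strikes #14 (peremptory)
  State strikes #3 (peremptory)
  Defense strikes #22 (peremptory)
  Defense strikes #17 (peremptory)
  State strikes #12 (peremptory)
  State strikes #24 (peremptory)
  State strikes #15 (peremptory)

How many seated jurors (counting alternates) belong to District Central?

Removed: #3, #4, #7, #9, #10, #12, #14, #15, #17, #22, #23, #24.
Seated (12 incl. alternates): #1, #2, #5, #6, #8, #11, #13, #16, #18, #19, #20, #21.
None of those are in District Central → 0.

0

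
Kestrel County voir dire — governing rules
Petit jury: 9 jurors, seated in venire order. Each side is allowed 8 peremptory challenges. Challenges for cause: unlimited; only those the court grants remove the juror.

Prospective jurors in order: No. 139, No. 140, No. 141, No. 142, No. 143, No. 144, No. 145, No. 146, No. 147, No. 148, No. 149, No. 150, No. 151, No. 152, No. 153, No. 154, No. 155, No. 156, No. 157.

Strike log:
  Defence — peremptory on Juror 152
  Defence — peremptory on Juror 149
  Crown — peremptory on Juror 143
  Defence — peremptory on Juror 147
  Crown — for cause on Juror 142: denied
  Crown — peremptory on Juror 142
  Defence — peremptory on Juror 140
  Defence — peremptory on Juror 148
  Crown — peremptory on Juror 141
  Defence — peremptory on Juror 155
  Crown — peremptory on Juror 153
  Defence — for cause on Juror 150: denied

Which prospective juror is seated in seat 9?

Removed: #140, #141, #142, #143, #147, #148, #149, #152, #153, #155. (#150 stays — for-cause denied.)
Seating in order: seats 1–9 → #139, #144, #145, #146, #150, #151, #154, #156, #157.
So seat 9 is #157.

157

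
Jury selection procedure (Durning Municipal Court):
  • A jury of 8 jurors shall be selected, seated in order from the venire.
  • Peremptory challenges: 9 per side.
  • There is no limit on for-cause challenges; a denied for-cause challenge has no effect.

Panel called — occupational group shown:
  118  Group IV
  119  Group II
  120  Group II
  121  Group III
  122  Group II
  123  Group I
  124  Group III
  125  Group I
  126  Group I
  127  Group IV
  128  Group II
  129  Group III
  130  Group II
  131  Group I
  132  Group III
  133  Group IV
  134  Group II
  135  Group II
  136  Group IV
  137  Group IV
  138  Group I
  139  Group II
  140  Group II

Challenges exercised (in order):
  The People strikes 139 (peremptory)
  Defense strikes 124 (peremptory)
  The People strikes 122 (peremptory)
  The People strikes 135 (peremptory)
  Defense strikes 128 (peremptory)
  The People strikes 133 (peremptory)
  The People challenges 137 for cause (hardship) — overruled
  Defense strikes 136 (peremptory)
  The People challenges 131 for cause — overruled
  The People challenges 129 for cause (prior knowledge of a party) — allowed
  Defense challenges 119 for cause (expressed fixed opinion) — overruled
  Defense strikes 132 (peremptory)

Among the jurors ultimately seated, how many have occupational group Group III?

1

Removed: #122, #124, #128, #129, #132, #133, #135, #136, #139.
Seated jurors 1–8: #118, #119, #120, #121, #123, #125, #126, #127.
Of those, in Group III: #121 → 1.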